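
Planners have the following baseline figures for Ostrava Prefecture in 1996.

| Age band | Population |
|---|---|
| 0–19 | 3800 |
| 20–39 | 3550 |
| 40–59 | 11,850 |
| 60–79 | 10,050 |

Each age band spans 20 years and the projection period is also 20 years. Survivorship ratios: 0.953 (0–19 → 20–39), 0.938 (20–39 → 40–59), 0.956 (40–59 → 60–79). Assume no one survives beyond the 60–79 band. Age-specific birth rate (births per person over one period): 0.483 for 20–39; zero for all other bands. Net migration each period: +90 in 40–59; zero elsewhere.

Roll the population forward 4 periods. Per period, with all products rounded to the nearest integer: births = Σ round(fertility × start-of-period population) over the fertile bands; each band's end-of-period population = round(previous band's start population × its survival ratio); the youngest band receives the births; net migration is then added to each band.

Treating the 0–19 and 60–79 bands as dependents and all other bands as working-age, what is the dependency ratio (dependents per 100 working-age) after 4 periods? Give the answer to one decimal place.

Call the groups 1 to 4, youngest first.
— Period 1 —
Births: 3550 × 0.483 = 1715
Group 2: 3800 × 0.953 = 3621
Group 3: 3550 × 0.938 = 3330
Group 4: 11850 × 0.956 = 11329
Net migration: Group 3 + 90 → 3420
→ [1715, 3621, 3420, 11329]
— Period 2 —
Births: 3621 × 0.483 = 1749
Group 2: 1715 × 0.953 = 1634
Group 3: 3621 × 0.938 = 3396
Group 4: 3420 × 0.956 = 3270
Net migration: Group 3 + 90 → 3486
→ [1749, 1634, 3486, 3270]
— Period 3 —
Births: 1634 × 0.483 = 789
Group 2: 1749 × 0.953 = 1667
Group 3: 1634 × 0.938 = 1533
Group 4: 3486 × 0.956 = 3333
Net migration: Group 3 + 90 → 1623
→ [789, 1667, 1623, 3333]
— Period 4 —
Births: 1667 × 0.483 = 805
Group 2: 789 × 0.953 = 752
Group 3: 1667 × 0.938 = 1564
Group 4: 1623 × 0.956 = 1552
Net migration: Group 3 + 90 → 1654
→ [805, 752, 1654, 1552]
Dependents (band 0–19 + band 60–79) = 805 + 1552 = 2357; working-age = 2406; ratio = 2357/2406 × 100 = 98.0

98.0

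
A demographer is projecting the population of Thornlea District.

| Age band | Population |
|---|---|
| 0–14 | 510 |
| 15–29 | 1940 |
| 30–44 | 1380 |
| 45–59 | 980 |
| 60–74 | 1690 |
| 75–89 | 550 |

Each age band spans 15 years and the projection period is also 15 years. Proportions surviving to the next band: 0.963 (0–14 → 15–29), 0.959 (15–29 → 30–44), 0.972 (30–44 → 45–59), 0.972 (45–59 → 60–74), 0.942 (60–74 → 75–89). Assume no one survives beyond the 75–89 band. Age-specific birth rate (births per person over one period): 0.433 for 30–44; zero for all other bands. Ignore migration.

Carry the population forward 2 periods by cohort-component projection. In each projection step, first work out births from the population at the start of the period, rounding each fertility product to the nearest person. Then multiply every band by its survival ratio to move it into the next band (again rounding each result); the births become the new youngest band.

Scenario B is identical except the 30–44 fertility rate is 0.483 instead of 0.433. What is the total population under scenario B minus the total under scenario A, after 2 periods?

159

Period 1:
Births: 1380 * 0.433 = 598
15–29: 510 * 0.963 = 491
30–44: 1940 * 0.959 = 1860
45–59: 1380 * 0.972 = 1341
60–74: 980 * 0.972 = 953
75–89: 1690 * 0.942 = 1592
Population now: 0–14=598, 15–29=491, 30–44=1860, 45–59=1341, 60–74=953, 75–89=1592
Period 2:
Births: 1860 * 0.433 = 805
15–29: 598 * 0.963 = 576
30–44: 491 * 0.959 = 471
45–59: 1860 * 0.972 = 1808
60–74: 1341 * 0.972 = 1303
75–89: 953 * 0.942 = 898
Population now: 0–14=805, 15–29=576, 30–44=471, 45–59=1808, 60–74=1303, 75–89=898
Scenario A total after 2 periods: 5861
Scenario B projection —
Period 1:
Births: 1380 * 0.483 = 667
15–29: 510 * 0.963 = 491
30–44: 1940 * 0.959 = 1860
45–59: 1380 * 0.972 = 1341
60–74: 980 * 0.972 = 953
75–89: 1690 * 0.942 = 1592
Population now: 0–14=667, 15–29=491, 30–44=1860, 45–59=1341, 60–74=953, 75–89=1592
Period 2:
Births: 1860 * 0.483 = 898
15–29: 667 * 0.963 = 642
30–44: 491 * 0.959 = 471
45–59: 1860 * 0.972 = 1808
60–74: 1341 * 0.972 = 1303
75–89: 953 * 0.942 = 898
Population now: 0–14=898, 15–29=642, 30–44=471, 45–59=1808, 60–74=1303, 75–89=898
Scenario B total after 2 periods: 6020
Difference B − A = 6020 − 5861 = 159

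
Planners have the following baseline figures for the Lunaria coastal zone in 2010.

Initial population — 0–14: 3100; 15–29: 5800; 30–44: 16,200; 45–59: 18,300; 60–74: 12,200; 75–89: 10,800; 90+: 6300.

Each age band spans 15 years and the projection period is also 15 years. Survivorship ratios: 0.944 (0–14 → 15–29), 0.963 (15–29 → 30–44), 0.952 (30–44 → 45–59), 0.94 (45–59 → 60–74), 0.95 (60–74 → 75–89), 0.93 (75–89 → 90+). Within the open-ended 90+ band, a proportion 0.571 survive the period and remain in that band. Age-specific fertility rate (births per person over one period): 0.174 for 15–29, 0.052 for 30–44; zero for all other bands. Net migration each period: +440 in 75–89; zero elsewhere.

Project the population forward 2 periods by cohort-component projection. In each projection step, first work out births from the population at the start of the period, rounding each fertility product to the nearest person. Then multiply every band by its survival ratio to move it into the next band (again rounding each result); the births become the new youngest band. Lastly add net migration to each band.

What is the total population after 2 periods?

[period 1]
Births: 5800 × 0.174 = 1009 ; 16200 × 0.052 = 842 — total 1851
15–29: 3100 × 0.944 = 2926
30–44: 5800 × 0.963 = 5585
45–59: 16200 × 0.952 = 15422
60–74: 18300 × 0.94 = 17202
75–89: 12200 × 0.95 = 11590
90+: 10800 × 0.93 + 6300 × 0.571 = 10044 + 3597 = 13641
Net migration: 75–89 + 440 → 12030
Population now: 0–14=1851, 15–29=2926, 30–44=5585, 45–59=15422, 60–74=17202, 75–89=12030, 90+=13641
[period 2]
Births: 2926 × 0.174 = 509 ; 5585 × 0.052 = 290 — total 799
15–29: 1851 × 0.944 = 1747
30–44: 2926 × 0.963 = 2818
45–59: 5585 × 0.952 = 5317
60–74: 15422 × 0.94 = 14497
75–89: 17202 × 0.95 = 16342
90+: 12030 × 0.93 + 13641 × 0.571 = 11188 + 7789 = 18977
Net migration: 75–89 + 440 → 16782
Population now: 0–14=799, 15–29=1747, 30–44=2818, 45–59=5317, 60–74=14497, 75–89=16782, 90+=18977
Total after period 2: 799 + 1747 + 2818 + 5317 + 14497 + 16782 + 18977 = 60937

60937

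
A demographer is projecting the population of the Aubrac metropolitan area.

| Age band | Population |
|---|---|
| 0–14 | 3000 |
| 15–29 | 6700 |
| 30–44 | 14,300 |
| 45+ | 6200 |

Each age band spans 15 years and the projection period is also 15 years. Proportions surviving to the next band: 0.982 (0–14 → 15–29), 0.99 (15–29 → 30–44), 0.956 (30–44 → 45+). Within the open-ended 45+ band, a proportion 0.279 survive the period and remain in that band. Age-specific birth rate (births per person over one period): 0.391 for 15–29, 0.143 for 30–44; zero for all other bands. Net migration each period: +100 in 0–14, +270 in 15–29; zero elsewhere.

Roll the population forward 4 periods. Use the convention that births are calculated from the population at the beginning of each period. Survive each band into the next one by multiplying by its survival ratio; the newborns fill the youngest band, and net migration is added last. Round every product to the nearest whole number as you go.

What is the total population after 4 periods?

13377

(Bands numbered youngest = 1 to oldest = 4.)
— Period 1 —
Births: 6700 × 0.391 = 2620 ; 14300 × 0.143 = 2045 → 4665
Band 2: 3000 × 0.982 = 2946
Band 3: 6700 × 0.99 = 6633
Band 4: 14300 × 0.956 + 6200 × 0.279 = 13671 + 1730 = 15401
Net migration: Band 1 + 100 → 4765; Band 2 + 270 → 3216
→ [4765, 3216, 6633, 15401]
— Period 2 —
Births: 3216 × 0.391 = 1257 ; 6633 × 0.143 = 949 → 2206
Band 2: 4765 × 0.982 = 4679
Band 3: 3216 × 0.99 = 3184
Band 4: 6633 × 0.956 + 15401 × 0.279 = 6341 + 4297 = 10638
Net migration: Band 1 + 100 → 2306; Band 2 + 270 → 4949
→ [2306, 4949, 3184, 10638]
— Period 3 —
Births: 4949 × 0.391 = 1935 ; 3184 × 0.143 = 455 → 2390
Band 2: 2306 × 0.982 = 2264
Band 3: 4949 × 0.99 = 4900
Band 4: 3184 × 0.956 + 10638 × 0.279 = 3044 + 2968 = 6012
Net migration: Band 1 + 100 → 2490; Band 2 + 270 → 2534
→ [2490, 2534, 4900, 6012]
— Period 4 —
Births: 2534 × 0.391 = 991 ; 4900 × 0.143 = 701 → 1692
Band 2: 2490 × 0.982 = 2445
Band 3: 2534 × 0.99 = 2509
Band 4: 4900 × 0.956 + 6012 × 0.279 = 4684 + 1677 = 6361
Net migration: Band 1 + 100 → 1792; Band 2 + 270 → 2715
→ [1792, 2715, 2509, 6361]
Total after period 4: 1792 + 2715 + 2509 + 6361 = 13377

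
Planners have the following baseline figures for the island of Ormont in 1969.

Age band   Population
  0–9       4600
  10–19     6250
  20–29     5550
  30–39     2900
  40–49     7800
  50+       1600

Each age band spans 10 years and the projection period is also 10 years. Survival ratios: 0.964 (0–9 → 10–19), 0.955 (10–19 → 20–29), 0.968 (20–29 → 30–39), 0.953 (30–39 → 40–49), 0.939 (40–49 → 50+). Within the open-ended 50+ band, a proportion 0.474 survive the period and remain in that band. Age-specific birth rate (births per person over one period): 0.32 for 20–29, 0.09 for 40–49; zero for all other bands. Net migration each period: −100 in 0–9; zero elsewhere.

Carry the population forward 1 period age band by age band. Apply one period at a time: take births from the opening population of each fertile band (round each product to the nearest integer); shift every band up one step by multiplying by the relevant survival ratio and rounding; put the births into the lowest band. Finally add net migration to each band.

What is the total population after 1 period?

28999

Period 1:
Births: 5550 × 0.32 = 1776, 7800 × 0.09 = 702 — total 2478
10–19: 4600 × 0.964 = 4434
20–29: 6250 × 0.955 = 5969
30–39: 5550 × 0.968 = 5372
40–49: 2900 × 0.953 = 2764
50+: 7800 × 0.939 + 1600 × 0.474 = 7324 + 758 = 8082
Net migration: 0–9 − 100 → 2378
Giving 2378 / 4434 / 5969 / 5372 / 2764 / 8082.
Total after period 1: 2378 + 4434 + 5969 + 5372 + 2764 + 8082 = 28999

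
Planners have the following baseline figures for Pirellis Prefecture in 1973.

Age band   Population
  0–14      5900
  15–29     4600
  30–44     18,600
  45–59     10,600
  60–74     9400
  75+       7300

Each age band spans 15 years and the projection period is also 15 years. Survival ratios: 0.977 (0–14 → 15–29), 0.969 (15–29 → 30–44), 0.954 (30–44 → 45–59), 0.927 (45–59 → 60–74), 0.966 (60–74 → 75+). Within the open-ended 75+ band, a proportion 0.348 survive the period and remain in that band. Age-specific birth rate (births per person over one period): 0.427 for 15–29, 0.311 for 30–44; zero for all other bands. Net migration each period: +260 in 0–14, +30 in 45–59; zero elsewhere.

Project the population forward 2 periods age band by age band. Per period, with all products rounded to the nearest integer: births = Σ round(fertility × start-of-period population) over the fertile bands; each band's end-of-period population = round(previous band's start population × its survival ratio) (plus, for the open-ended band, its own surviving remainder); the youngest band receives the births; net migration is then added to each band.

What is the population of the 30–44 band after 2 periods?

Call the groups 1 to 6, youngest first.
Period 1.
Births: 4600 × 0.427 = 1964 ; 18600 × 0.311 = 5785 → 7749
Group 2: 5900 × 0.977 = 5764
Group 3: 4600 × 0.969 = 4457
Group 4: 18600 × 0.954 = 17744
Group 5: 10600 × 0.927 = 9826
Group 6: 9400 × 0.966 + 7300 × 0.348 = 9080 + 2540 = 11620
Net migration: Group 1 + 260 → 8009; Group 4 + 30 → 17774
End of period: [8009, 5764, 4457, 17774, 9826, 11620]
Period 2.
Births: 5764 × 0.427 = 2461 ; 4457 × 0.311 = 1386 → 3847
Group 2: 8009 × 0.977 = 7825
Group 3: 5764 × 0.969 = 5585
Group 4: 4457 × 0.954 = 4252
Group 5: 17774 × 0.927 = 16476
Group 6: 9826 × 0.966 + 11620 × 0.348 = 9492 + 4044 = 13536
Net migration: Group 1 + 260 → 4107; Group 4 + 30 → 4282
End of period: [4107, 7825, 5585, 4282, 16476, 13536]

5585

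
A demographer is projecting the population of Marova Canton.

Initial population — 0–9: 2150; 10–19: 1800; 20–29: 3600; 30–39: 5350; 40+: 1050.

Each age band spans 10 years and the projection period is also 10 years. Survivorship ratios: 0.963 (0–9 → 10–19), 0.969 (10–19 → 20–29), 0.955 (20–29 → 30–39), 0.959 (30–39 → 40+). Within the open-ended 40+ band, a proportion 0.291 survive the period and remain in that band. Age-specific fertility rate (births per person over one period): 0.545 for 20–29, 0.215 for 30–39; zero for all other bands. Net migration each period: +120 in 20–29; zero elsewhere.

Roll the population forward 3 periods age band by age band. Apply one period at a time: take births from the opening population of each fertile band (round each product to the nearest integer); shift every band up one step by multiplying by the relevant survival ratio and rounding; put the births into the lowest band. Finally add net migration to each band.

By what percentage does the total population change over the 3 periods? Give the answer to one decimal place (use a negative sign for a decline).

After projecting period 1:
Births: 3600 × 0.545 = 1962, 5350 × 0.215 = 1150 — total 3112
10–19: 2150 × 0.963 = 2070
20–29: 1800 × 0.969 = 1744
30–39: 3600 × 0.955 = 3438
40+: 5350 × 0.959 + 1050 × 0.291 = 5131 + 306 = 5437
Net migration: 20–29 + 120 → 1864
Population now: 0–9=3112, 10–19=2070, 20–29=1864, 30–39=3438, 40+=5437
After projecting period 2:
Births: 1864 × 0.545 = 1016, 3438 × 0.215 = 739 — total 1755
10–19: 3112 × 0.963 = 2997
20–29: 2070 × 0.969 = 2006
30–39: 1864 × 0.955 = 1780
40+: 3438 × 0.959 + 5437 × 0.291 = 3297 + 1582 = 4879
Net migration: 20–29 + 120 → 2126
Population now: 0–9=1755, 10–19=2997, 20–29=2126, 30–39=1780, 40+=4879
After projecting period 3:
Births: 2126 × 0.545 = 1159, 1780 × 0.215 = 383 — total 1542
10–19: 1755 × 0.963 = 1690
20–29: 2997 × 0.969 = 2904
30–39: 2126 × 0.955 = 2030
40+: 1780 × 0.959 + 4879 × 0.291 = 1707 + 1420 = 3127
Net migration: 20–29 + 120 → 3024
Population now: 0–9=1542, 10–19=1690, 20–29=3024, 30–39=2030, 40+=3127
Total: 13950 → 11413; change = -2537; percentage change = -18.2%

-18.2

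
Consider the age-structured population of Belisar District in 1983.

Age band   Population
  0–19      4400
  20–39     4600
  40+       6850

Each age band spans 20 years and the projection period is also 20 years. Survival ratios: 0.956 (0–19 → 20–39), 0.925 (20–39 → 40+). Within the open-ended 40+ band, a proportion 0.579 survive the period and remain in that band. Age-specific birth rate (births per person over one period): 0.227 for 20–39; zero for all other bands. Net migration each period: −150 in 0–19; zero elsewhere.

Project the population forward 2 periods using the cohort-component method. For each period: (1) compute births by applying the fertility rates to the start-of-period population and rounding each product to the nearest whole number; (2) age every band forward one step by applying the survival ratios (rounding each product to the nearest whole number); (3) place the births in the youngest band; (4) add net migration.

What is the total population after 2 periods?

10311

[period 1]
Births: 4600 * 0.227 = 1044
20–39: 4400 * 0.956 = 4206
40+: 4600 * 0.925 + 6850 * 0.579 = 4255 + 3966 = 8221
Net migration: 0–19 − 150 → 894
Giving 894 / 4206 / 8221.
[period 2]
Births: 4206 * 0.227 = 955
20–39: 894 * 0.956 = 855
40+: 4206 * 0.925 + 8221 * 0.579 = 3891 + 4760 = 8651
Net migration: 0–19 − 150 → 805
Giving 805 / 855 / 8651.
Total after period 2: 805 + 855 + 8651 = 10311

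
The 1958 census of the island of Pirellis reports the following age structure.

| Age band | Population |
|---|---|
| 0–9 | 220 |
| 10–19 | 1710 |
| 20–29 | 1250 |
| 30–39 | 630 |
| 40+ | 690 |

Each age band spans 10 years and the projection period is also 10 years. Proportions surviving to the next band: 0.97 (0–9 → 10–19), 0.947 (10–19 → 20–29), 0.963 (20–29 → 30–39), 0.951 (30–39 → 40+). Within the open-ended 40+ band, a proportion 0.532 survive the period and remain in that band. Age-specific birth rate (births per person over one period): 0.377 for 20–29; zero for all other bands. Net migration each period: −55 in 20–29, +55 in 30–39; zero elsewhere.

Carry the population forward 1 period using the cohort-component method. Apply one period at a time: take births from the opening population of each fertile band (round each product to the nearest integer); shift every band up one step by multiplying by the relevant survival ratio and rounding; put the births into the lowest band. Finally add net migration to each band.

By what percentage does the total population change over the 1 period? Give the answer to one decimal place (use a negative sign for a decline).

— Period 1 —
Births: 1250 × 0.377 = 471
10–19: 220 × 0.97 = 213
20–29: 1710 × 0.947 = 1619
30–39: 1250 × 0.963 = 1204
40+: 630 × 0.951 + 690 × 0.532 = 599 + 367 = 966
Net migration: 20–29 − 55 → 1564; 30–39 + 55 → 1259
→ [471, 213, 1564, 1259, 966]
Total: 4500 → 4473; change = -27; percentage change = -0.6%

-0.6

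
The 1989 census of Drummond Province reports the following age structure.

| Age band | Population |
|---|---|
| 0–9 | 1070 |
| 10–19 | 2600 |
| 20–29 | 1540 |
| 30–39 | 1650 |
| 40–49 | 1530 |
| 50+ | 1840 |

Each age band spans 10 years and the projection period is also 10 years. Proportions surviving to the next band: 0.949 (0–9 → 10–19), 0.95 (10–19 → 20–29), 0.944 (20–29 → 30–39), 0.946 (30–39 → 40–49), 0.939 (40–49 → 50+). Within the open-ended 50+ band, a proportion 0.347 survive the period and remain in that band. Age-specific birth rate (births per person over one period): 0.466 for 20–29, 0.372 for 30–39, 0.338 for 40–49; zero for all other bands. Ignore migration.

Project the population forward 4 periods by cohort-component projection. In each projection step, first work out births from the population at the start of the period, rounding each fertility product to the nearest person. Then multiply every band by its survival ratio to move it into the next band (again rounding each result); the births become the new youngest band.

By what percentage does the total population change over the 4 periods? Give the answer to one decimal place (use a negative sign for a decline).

5.3

Period 1:
Births: 1540 * 0.466 = 718, 1650 * 0.372 = 614, 1530 * 0.338 = 517 → 1849
10–19: 1070 * 0.949 = 1015
20–29: 2600 * 0.95 = 2470
30–39: 1540 * 0.944 = 1454
40–49: 1650 * 0.946 = 1561
50+: 1530 * 0.939 + 1840 * 0.347 = 1437 + 638 = 2075
Population now: 0–9=1849, 10–19=1015, 20–29=2470, 30–39=1454, 40–49=1561, 50+=2075
Period 2:
Births: 2470 * 0.466 = 1151, 1454 * 0.372 = 541, 1561 * 0.338 = 528 → 2220
10–19: 1849 * 0.949 = 1755
20–29: 1015 * 0.95 = 964
30–39: 2470 * 0.944 = 2332
40–49: 1454 * 0.946 = 1375
50+: 1561 * 0.939 + 2075 * 0.347 = 1466 + 720 = 2186
Population now: 0–9=2220, 10–19=1755, 20–29=964, 30–39=2332, 40–49=1375, 50+=2186
Period 3:
Births: 964 * 0.466 = 449, 2332 * 0.372 = 868, 1375 * 0.338 = 465 → 1782
10–19: 2220 * 0.949 = 2107
20–29: 1755 * 0.95 = 1667
30–39: 964 * 0.944 = 910
40–49: 2332 * 0.946 = 2206
50+: 1375 * 0.939 + 2186 * 0.347 = 1291 + 759 = 2050
Population now: 0–9=1782, 10–19=2107, 20–29=1667, 30–39=910, 40–49=2206, 50+=2050
Period 4:
Births: 1667 * 0.466 = 777, 910 * 0.372 = 339, 2206 * 0.338 = 746 → 1862
10–19: 1782 * 0.949 = 1691
20–29: 2107 * 0.95 = 2002
30–39: 1667 * 0.944 = 1574
40–49: 910 * 0.946 = 861
50+: 2206 * 0.939 + 2050 * 0.347 = 2071 + 711 = 2782
Population now: 0–9=1862, 10–19=1691, 20–29=2002, 30–39=1574, 40–49=861, 50+=2782
Total: 10230 → 10772; change = 542; percentage change = 5.3%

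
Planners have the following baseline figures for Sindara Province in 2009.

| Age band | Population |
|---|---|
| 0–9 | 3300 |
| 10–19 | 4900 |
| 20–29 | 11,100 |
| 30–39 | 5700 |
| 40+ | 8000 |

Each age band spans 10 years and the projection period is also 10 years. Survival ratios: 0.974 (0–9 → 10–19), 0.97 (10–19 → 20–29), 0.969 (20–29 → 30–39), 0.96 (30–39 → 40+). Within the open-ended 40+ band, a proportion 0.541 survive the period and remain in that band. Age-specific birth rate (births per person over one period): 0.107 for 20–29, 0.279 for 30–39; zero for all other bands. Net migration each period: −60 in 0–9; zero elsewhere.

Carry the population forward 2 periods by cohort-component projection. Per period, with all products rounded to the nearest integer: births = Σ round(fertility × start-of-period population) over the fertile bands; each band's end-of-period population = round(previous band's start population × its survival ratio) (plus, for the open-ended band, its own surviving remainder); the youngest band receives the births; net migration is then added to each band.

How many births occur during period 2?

Numbering the groups 1..5 from youngest to oldest:
— Period 1 —
Births: 11100 × 0.107 = 1188, 5700 × 0.279 = 1590 — total 2778
Group 2: 3300 × 0.974 = 3214
Group 3: 4900 × 0.97 = 4753
Group 4: 11100 × 0.969 = 10756
Group 5: 5700 × 0.96 + 8000 × 0.541 = 5472 + 4328 = 9800
Net migration: Group 1 − 60 → 2718
End of period: [2718, 3214, 4753, 10756, 9800]
— Period 2 —
Births: 4753 × 0.107 = 509, 10756 × 0.279 = 3001 — total 3510
Group 2: 2718 × 0.974 = 2647
Group 3: 3214 × 0.97 = 3118
Group 4: 4753 × 0.969 = 4606
Group 5: 10756 × 0.96 + 9800 × 0.541 = 10326 + 5302 = 15628
Net migration: Group 1 − 60 → 3450
End of period: [3450, 2647, 3118, 4606, 15628]

3510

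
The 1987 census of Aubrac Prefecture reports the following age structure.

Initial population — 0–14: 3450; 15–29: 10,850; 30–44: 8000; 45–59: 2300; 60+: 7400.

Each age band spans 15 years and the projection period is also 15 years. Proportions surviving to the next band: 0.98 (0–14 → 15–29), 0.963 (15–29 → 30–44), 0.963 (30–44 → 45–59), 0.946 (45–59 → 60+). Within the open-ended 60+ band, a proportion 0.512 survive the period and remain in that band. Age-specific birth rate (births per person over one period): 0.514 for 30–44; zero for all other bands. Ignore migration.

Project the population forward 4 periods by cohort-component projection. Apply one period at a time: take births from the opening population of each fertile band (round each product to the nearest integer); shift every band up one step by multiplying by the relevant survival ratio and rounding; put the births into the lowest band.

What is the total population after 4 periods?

After projecting period 1:
Births: 8000 * 0.514 = 4112
15–29: 3450 * 0.98 = 3381
30–44: 10850 * 0.963 = 10449
45–59: 8000 * 0.963 = 7704
60+: 2300 * 0.946 + 7400 * 0.512 = 2176 + 3789 = 5965
End of period: [4112, 3381, 10449, 7704, 5965]
After projecting period 2:
Births: 10449 * 0.514 = 5371
15–29: 4112 * 0.98 = 4030
30–44: 3381 * 0.963 = 3256
45–59: 10449 * 0.963 = 10062
60+: 7704 * 0.946 + 5965 * 0.512 = 7288 + 3054 = 10342
End of period: [5371, 4030, 3256, 10062, 10342]
After projecting period 3:
Births: 3256 * 0.514 = 1674
15–29: 5371 * 0.98 = 5264
30–44: 4030 * 0.963 = 3881
45–59: 3256 * 0.963 = 3136
60+: 10062 * 0.946 + 10342 * 0.512 = 9519 + 5295 = 14814
End of period: [1674, 5264, 3881, 3136, 14814]
After projecting period 4:
Births: 3881 * 0.514 = 1995
15–29: 1674 * 0.98 = 1641
30–44: 5264 * 0.963 = 5069
45–59: 3881 * 0.963 = 3737
60+: 3136 * 0.946 + 14814 * 0.512 = 2967 + 7585 = 10552
End of period: [1995, 1641, 5069, 3737, 10552]
Total after period 4: 1995 + 1641 + 5069 + 3737 + 10552 = 22994

22994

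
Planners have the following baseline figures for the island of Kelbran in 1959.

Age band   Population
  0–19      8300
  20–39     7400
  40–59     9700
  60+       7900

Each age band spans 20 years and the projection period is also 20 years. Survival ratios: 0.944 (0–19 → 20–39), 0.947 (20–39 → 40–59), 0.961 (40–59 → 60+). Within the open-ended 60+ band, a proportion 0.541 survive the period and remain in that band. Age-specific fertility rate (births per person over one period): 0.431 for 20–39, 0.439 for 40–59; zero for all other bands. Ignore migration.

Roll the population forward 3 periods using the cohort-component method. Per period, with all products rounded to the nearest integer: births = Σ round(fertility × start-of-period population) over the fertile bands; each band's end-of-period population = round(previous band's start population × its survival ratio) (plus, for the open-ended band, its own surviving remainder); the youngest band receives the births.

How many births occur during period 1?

7447

(Bands numbered youngest = 1 to oldest = 4.)
After projecting period 1:
Births: 7400 × 0.431 = 3189, 9700 × 0.439 = 4258 — total 7447
Band 2: 8300 × 0.944 = 7835
Band 3: 7400 × 0.947 = 7008
Band 4: 9700 × 0.961 + 7900 × 0.541 = 9322 + 4274 = 13596
→ [7447, 7835, 7008, 13596]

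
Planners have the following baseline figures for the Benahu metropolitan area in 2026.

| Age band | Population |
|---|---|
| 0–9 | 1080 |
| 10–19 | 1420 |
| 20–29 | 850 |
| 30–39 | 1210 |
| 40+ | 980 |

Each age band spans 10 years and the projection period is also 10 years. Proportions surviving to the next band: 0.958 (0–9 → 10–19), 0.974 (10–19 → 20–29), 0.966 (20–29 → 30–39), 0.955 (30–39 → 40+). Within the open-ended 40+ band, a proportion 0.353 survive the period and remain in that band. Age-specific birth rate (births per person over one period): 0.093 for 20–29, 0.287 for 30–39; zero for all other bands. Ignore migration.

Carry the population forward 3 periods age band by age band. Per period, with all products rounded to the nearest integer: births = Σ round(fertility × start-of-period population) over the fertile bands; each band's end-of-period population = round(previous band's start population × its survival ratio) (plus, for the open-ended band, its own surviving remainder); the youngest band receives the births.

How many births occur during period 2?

— Period 1 —
Births: 850 × 0.093 = 79, 1210 × 0.287 = 347 — total 426
10–19: 1080 × 0.958 = 1035
20–29: 1420 × 0.974 = 1383
30–39: 850 × 0.966 = 821
40+: 1210 × 0.955 + 980 × 0.353 = 1156 + 346 = 1502
Population now: 0–9=426, 10–19=1035, 20–29=1383, 30–39=821, 40+=1502
— Period 2 —
Births: 1383 × 0.093 = 129, 821 × 0.287 = 236 — total 365
10–19: 426 × 0.958 = 408
20–29: 1035 × 0.974 = 1008
30–39: 1383 × 0.966 = 1336
40+: 821 × 0.955 + 1502 × 0.353 = 784 + 530 = 1314
Population now: 0–9=365, 10–19=408, 20–29=1008, 30–39=1336, 40+=1314

365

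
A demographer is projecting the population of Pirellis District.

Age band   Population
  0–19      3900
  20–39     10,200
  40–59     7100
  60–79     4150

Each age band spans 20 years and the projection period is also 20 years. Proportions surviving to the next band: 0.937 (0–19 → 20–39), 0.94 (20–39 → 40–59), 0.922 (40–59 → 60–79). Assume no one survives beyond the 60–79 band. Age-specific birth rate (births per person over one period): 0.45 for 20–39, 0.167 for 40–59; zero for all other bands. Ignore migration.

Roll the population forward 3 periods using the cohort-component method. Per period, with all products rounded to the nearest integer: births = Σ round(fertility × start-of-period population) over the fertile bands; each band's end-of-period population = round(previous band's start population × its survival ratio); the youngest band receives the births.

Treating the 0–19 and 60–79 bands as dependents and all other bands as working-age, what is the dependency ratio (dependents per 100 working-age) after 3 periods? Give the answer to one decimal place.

Numbering the groups 1..4 from youngest to oldest:
— Period 1 —
Births: 10200 × 0.45 = 4590, 7100 × 0.167 = 1186 → total 5776
Group 2: 3900 × 0.937 = 3654
Group 3: 10200 × 0.94 = 9588
Group 4: 7100 × 0.922 = 6546
→ [5776, 3654, 9588, 6546]
— Period 2 —
Births: 3654 × 0.45 = 1644, 9588 × 0.167 = 1601 → total 3245
Group 2: 5776 × 0.937 = 5412
Group 3: 3654 × 0.94 = 3435
Group 4: 9588 × 0.922 = 8840
→ [3245, 5412, 3435, 8840]
— Period 3 —
Births: 5412 × 0.45 = 2435, 3435 × 0.167 = 574 → total 3009
Group 2: 3245 × 0.937 = 3041
Group 3: 5412 × 0.94 = 5087
Group 4: 3435 × 0.922 = 3167
→ [3009, 3041, 5087, 3167]
Dependents (band 0–19 + band 60–79) = 3009 + 3167 = 6176; working-age = 8128; ratio = 6176/8128 × 100 = 76.0

76.0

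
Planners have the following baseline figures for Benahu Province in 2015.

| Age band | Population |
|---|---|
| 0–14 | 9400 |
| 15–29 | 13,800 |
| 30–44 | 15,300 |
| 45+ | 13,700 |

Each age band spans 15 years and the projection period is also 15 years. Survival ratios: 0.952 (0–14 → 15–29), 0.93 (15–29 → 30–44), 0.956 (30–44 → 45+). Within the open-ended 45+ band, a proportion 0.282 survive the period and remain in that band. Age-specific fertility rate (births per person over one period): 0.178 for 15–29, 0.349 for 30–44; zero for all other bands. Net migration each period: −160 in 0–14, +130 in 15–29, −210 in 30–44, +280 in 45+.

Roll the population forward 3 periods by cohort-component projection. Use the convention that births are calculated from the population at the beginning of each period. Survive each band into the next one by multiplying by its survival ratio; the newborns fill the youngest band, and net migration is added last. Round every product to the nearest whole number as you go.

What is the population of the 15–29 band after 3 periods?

Let group 1 be 0–14 through group 4 = 45+.
[period 1]
Births: 13800 × 0.178 = 2456, 15300 × 0.349 = 5340 → 7796
Group 2: 9400 × 0.952 = 8949
Group 3: 13800 × 0.93 = 12834
Group 4: 15300 × 0.956 + 13700 × 0.282 = 14627 + 3863 = 18490
Net migration: Group 1 − 160 → 7636; Group 2 + 130 → 9079; Group 3 − 210 → 12624; Group 4 + 280 → 18770
Giving 7636 / 9079 / 12624 / 18770.
[period 2]
Births: 9079 × 0.178 = 1616, 12624 × 0.349 = 4406 → 6022
Group 2: 7636 × 0.952 = 7269
Group 3: 9079 × 0.93 = 8443
Group 4: 12624 × 0.956 + 18770 × 0.282 = 12069 + 5293 = 17362
Net migration: Group 1 − 160 → 5862; Group 2 + 130 → 7399; Group 3 − 210 → 8233; Group 4 + 280 → 17642
Giving 5862 / 7399 / 8233 / 17642.
[period 3]
Births: 7399 × 0.178 = 1317, 8233 × 0.349 = 2873 → 4190
Group 2: 5862 × 0.952 = 5581
Group 3: 7399 × 0.93 = 6881
Group 4: 8233 × 0.956 + 17642 × 0.282 = 7871 + 4975 = 12846
Net migration: Group 1 − 160 → 4030; Group 2 + 130 → 5711; Group 3 − 210 → 6671; Group 4 + 280 → 13126
Giving 4030 / 5711 / 6671 / 13126.

5711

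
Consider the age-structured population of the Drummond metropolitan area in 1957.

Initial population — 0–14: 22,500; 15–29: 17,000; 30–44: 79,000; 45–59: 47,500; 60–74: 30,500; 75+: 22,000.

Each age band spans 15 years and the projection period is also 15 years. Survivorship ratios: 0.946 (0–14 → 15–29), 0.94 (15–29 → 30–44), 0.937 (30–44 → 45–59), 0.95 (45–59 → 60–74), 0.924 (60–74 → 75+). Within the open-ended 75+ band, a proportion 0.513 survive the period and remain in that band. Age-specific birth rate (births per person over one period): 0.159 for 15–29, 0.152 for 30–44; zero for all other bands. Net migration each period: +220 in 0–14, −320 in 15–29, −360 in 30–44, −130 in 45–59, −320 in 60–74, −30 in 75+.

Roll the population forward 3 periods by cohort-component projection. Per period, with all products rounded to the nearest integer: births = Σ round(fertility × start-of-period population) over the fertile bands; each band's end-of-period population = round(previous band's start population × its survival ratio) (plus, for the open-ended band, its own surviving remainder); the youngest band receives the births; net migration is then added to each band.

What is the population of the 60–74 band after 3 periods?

13461

Call the bands 1 to 6, youngest first.
After projecting period 1:
Births: 17000 * 0.159 = 2703  |  79000 * 0.152 = 12008 ⇒ total 14711
Band 2: 22500 * 0.946 = 21285
Band 3: 17000 * 0.94 = 15980
Band 4: 79000 * 0.937 = 74023
Band 5: 47500 * 0.95 = 45125
Band 6: 30500 * 0.924 + 22000 * 0.513 = 28182 + 11286 = 39468
Net migration: Band 1 + 220 → 14931; Band 2 − 320 → 20965; Band 3 − 360 → 15620; Band 4 − 130 → 73893; Band 5 − 320 → 44805; Band 6 − 30 → 39438
→ [14931, 20965, 15620, 73893, 44805, 39438]
After projecting period 2:
Births: 20965 * 0.159 = 3333  |  15620 * 0.152 = 2374 ⇒ total 5707
Band 2: 14931 * 0.946 = 14125
Band 3: 20965 * 0.94 = 19707
Band 4: 15620 * 0.937 = 14636
Band 5: 73893 * 0.95 = 70198
Band 6: 44805 * 0.924 + 39438 * 0.513 = 41400 + 20232 = 61632
Net migration: Band 1 + 220 → 5927; Band 2 − 320 → 13805; Band 3 − 360 → 19347; Band 4 − 130 → 14506; Band 5 − 320 → 69878; Band 6 − 30 → 61602
→ [5927, 13805, 19347, 14506, 69878, 61602]
After projecting period 3:
Births: 13805 * 0.159 = 2195  |  19347 * 0.152 = 2941 ⇒ total 5136
Band 2: 5927 * 0.946 = 5607
Band 3: 13805 * 0.94 = 12977
Band 4: 19347 * 0.937 = 18128
Band 5: 14506 * 0.95 = 13781
Band 6: 69878 * 0.924 + 61602 * 0.513 = 64567 + 31602 = 96169
Net migration: Band 1 + 220 → 5356; Band 2 − 320 → 5287; Band 3 − 360 → 12617; Band 4 − 130 → 17998; Band 5 − 320 → 13461; Band 6 − 30 → 96139
→ [5356, 5287, 12617, 17998, 13461, 96139]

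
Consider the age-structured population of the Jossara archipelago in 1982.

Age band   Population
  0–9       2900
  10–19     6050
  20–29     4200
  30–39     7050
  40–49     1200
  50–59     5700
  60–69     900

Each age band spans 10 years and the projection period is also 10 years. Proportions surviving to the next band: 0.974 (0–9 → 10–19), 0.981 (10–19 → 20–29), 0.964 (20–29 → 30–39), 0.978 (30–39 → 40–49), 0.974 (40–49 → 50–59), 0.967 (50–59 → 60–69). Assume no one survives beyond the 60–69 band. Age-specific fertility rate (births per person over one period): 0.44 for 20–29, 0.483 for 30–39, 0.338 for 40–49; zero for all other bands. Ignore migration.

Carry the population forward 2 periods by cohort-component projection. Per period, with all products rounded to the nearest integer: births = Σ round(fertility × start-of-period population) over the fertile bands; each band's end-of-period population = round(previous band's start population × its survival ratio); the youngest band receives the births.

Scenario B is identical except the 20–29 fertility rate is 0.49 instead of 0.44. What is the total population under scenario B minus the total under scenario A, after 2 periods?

501

Period 1:
Births: 4200 × 0.44 = 1848, 7050 × 0.483 = 3405, 1200 × 0.338 = 406 — total 5659
10–19: 2900 × 0.974 = 2825
20–29: 6050 × 0.981 = 5935
30–39: 4200 × 0.964 = 4049
40–49: 7050 × 0.978 = 6895
50–59: 1200 × 0.974 = 1169
60–69: 5700 × 0.967 = 5512
Population now: 0–9=5659, 10–19=2825, 20–29=5935, 30–39=4049, 40–49=6895, 50–59=1169, 60–69=5512
Period 2:
Births: 5935 × 0.44 = 2611, 4049 × 0.483 = 1956, 6895 × 0.338 = 2331 — total 6898
10–19: 5659 × 0.974 = 5512
20–29: 2825 × 0.981 = 2771
30–39: 5935 × 0.964 = 5721
40–49: 4049 × 0.978 = 3960
50–59: 6895 × 0.974 = 6716
60–69: 1169 × 0.967 = 1130
Population now: 0–9=6898, 10–19=5512, 20–29=2771, 30–39=5721, 40–49=3960, 50–59=6716, 60–69=1130
Scenario A total after 2 periods: 32708
Scenario B projection —
Period 1:
Births: 4200 × 0.49 = 2058, 7050 × 0.483 = 3405, 1200 × 0.338 = 406 — total 5869
10–19: 2900 × 0.974 = 2825
20–29: 6050 × 0.981 = 5935
30–39: 4200 × 0.964 = 4049
40–49: 7050 × 0.978 = 6895
50–59: 1200 × 0.974 = 1169
60–69: 5700 × 0.967 = 5512
Population now: 0–9=5869, 10–19=2825, 20–29=5935, 30–39=4049, 40–49=6895, 50–59=1169, 60–69=5512
Period 2:
Births: 5935 × 0.49 = 2908, 4049 × 0.483 = 1956, 6895 × 0.338 = 2331 — total 7195
10–19: 5869 × 0.974 = 5716
20–29: 2825 × 0.981 = 2771
30–39: 5935 × 0.964 = 5721
40–49: 4049 × 0.978 = 3960
50–59: 6895 × 0.974 = 6716
60–69: 1169 × 0.967 = 1130
Population now: 0–9=7195, 10–19=5716, 20–29=2771, 30–39=5721, 40–49=3960, 50–59=6716, 60–69=1130
Scenario B total after 2 periods: 33209
Difference B − A = 33209 − 32708 = 501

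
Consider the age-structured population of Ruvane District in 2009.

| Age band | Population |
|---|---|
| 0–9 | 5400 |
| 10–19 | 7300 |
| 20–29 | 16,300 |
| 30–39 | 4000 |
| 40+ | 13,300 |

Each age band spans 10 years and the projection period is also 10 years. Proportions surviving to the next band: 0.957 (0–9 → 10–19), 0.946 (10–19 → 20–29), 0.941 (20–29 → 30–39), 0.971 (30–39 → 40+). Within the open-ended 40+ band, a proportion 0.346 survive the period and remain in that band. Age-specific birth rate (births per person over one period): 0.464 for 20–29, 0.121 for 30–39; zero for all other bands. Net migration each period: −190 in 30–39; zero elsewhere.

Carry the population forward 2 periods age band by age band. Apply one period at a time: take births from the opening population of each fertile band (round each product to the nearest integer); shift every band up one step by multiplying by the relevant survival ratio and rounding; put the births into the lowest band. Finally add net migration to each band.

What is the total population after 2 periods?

41581

(Groups numbered youngest = 1 to oldest = 5.)
Period 1:
Births: 16300 × 0.464 = 7563  |  4000 × 0.121 = 484 → 8047
Group 2: 5400 × 0.957 = 5168
Group 3: 7300 × 0.946 = 6906
Group 4: 16300 × 0.941 = 15338
Group 5: 4000 × 0.971 + 13300 × 0.346 = 3884 + 4602 = 8486
Net migration: Group 4 − 190 → 15148
→ [8047, 5168, 6906, 15148, 8486]
Period 2:
Births: 6906 × 0.464 = 3204  |  15148 × 0.121 = 1833 → 5037
Group 2: 8047 × 0.957 = 7701
Group 3: 5168 × 0.946 = 4889
Group 4: 6906 × 0.941 = 6499
Group 5: 15148 × 0.971 + 8486 × 0.346 = 14709 + 2936 = 17645
Net migration: Group 4 − 190 → 6309
→ [5037, 7701, 4889, 6309, 17645]
Total after period 2: 5037 + 7701 + 4889 + 6309 + 17645 = 41581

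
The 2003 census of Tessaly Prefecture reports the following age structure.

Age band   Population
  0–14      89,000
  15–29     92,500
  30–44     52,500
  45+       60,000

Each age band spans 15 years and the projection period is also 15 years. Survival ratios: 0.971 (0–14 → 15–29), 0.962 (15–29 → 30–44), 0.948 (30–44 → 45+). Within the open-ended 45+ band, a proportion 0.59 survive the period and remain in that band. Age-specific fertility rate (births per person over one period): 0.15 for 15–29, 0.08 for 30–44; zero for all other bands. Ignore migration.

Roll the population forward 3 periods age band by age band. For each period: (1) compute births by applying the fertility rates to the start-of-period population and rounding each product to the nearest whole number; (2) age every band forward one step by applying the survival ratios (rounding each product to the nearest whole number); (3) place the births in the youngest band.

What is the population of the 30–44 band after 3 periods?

16884

(Groups numbered youngest = 1 to oldest = 4.)
[period 1]
Births: 92500 × 0.15 = 13875 ; 52500 × 0.08 = 4200 — total 18075
Group 2: 89000 × 0.971 = 86419
Group 3: 92500 × 0.962 = 88985
Group 4: 52500 × 0.948 + 60000 × 0.59 = 49770 + 35400 = 85170
Population now: 0–14=18075, 15–29=86419, 30–44=88985, 45+=85170
[period 2]
Births: 86419 × 0.15 = 12963 ; 88985 × 0.08 = 7119 — total 20082
Group 2: 18075 × 0.971 = 17551
Group 3: 86419 × 0.962 = 83135
Group 4: 88985 × 0.948 + 85170 × 0.59 = 84358 + 50250 = 134608
Population now: 0–14=20082, 15–29=17551, 30–44=83135, 45+=134608
[period 3]
Births: 17551 × 0.15 = 2633 ; 83135 × 0.08 = 6651 — total 9284
Group 2: 20082 × 0.971 = 19500
Group 3: 17551 × 0.962 = 16884
Group 4: 83135 × 0.948 + 134608 × 0.59 = 78812 + 79419 = 158231
Population now: 0–14=9284, 15–29=19500, 30–44=16884, 45+=158231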